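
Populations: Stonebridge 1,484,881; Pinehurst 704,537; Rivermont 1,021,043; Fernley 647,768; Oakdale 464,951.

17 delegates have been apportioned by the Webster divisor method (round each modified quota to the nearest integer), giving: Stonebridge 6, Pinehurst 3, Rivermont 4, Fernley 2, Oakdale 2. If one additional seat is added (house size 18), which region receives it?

Fernley

Priority for the next seat is population ÷ (current seats + 0.5).
Priorities: Stonebridge 228443.231, Pinehurst 201296.286, Rivermont 226898.444, Fernley 259107.200, Oakdale 185980.400.
Highest priority: Fernley.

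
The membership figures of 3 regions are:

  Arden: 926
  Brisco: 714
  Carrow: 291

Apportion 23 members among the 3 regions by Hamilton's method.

Arden=11, Brisco=9, Carrow=3

Total 1931; standard divisor 1931/23 ≈ 83.957.
Standard quotas: Arden 11.030, Brisco 8.504, Carrow 3.466.
Lower quotas: Arden 11, Brisco 8, Carrow 3 (sum 22, leaving 1 seat).
Remainders in descending order: Brisco 0.504, Carrow 0.466, Arden 0.030.
Largest remainder: Brisco receives the extra seat.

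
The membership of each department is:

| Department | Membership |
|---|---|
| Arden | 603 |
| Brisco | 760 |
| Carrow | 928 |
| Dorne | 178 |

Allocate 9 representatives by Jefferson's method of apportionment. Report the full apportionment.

Standard divisor 2469/9 ≈ 274.333; standard quotas: Arden 2.198, Brisco 2.770, Carrow 3.383, Dorne 0.649.
Rounding down gives 2, 2, 3, 0 = 7 seats, so the divisor must be adjusted.
With modified divisor 220: modified quotas Arden 2.741, Brisco 3.455, Carrow 4.218, Dorne 0.809.
Rounding down: Arden 2, Brisco 3, Carrow 4, Dorne 0 (total 9).

Arden 2; Brisco 3; Carrow 4; Dorne 0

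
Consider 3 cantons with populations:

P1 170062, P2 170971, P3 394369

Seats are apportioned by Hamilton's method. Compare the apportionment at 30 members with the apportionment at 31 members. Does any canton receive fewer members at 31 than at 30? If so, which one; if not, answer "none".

none

At 30 seats: P1 7, P2 7, P3 16.
At 31 seats: P1 7, P2 7, P3 17.
No canton's allocation decreased.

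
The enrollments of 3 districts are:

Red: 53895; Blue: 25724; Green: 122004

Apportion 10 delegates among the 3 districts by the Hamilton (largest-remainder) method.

Red 3, Blue 1, Green 6

Total 201623; standard divisor 201623/10 ≈ 20162.3.
Standard quotas: Red 2.6731, Blue 1.2758, Green 6.0511.
Lower quotas: Red 2, Blue 1, Green 6 (sum 9, leaving 1 seat).
Remainders in descending order: Red 0.6731, Blue 0.2758, Green 0.0511.
The surplus seat goes to Red.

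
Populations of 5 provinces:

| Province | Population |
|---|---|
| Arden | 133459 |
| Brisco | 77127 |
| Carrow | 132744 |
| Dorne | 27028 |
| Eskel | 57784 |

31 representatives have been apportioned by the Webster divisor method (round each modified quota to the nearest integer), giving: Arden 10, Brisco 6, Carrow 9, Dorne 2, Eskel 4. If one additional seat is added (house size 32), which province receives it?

Carrow

Priority for the next seat is population ÷ (current seats + 0.5).
Priorities: Arden 12710.381, Brisco 11865.692, Carrow 13973.053, Dorne 10811.200, Eskel 12840.889.
Highest priority: Carrow.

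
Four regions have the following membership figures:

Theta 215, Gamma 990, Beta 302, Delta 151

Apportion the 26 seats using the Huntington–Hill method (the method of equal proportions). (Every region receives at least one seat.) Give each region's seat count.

Theta=3, Gamma=16, Beta=5, Delta=2

With divisor 63: modified quotas Theta 3.413, Gamma 15.714, Beta 4.794, Delta 2.397.
Geometric-mean thresholds: Theta √(3·4)=3.464, Gamma √(15·16)=15.492, Beta √(4·5)=4.472, Delta √(2·3)=2.449.
Each quota rounded against its threshold gives Theta 3, Gamma 16, Beta 5, Delta 2 (total 26).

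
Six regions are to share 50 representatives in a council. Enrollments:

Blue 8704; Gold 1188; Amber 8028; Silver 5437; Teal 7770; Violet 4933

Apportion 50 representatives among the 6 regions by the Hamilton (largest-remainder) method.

The standard divisor is 36060/50 ≈ 721.2.
Standard quotas: Blue 12.0688, Gold 1.6473, Amber 11.1314, Silver 7.5388, Teal 10.7737, Violet 6.8400.
Lower quotas: Blue 12, Gold 1, Amber 11, Silver 7, Teal 10, Violet 6 (sum 47, leaving 3 seats).
Remainders in descending order: Violet 0.8400, Teal 0.7737, Gold 0.6473, Silver 0.5388, Amber 0.1314, Blue 0.0688.
The surplus seats go to Violet, Teal, Gold.

Blue: 12; Gold: 2; Amber: 11; Silver: 7; Teal: 11; Violet: 7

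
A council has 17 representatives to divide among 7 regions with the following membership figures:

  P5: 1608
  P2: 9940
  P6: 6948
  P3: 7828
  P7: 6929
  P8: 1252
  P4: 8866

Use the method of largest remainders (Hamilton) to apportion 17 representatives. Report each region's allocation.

The standard divisor is 43371/17 ≈ 2551.235.
Standard quotas: P5 0.6303, P2 3.8962, P6 2.7234, P3 3.0683, P7 2.7159, P8 0.4907, P4 3.4752.
Lower quotas: P5 0, P2 3, P6 2, P3 3, P7 2, P8 0, P4 3 (sum 13, leaving 4 seats).
Remainders in descending order: P2 0.8962, P6 0.7234, P7 0.7159, P5 0.6303, P8 0.4907, P4 0.4752, P3 0.0683.
The surplus seats go to P2, P6, P7, P5.

P5=1; P2=4; P6=3; P3=3; P7=3; P8=0; P4=3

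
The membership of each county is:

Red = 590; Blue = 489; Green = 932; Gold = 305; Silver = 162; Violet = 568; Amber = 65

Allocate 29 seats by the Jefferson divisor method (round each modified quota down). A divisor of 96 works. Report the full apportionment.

Red=6, Blue=5, Green=9, Gold=3, Silver=1, Violet=5, Amber=0

With modified divisor 96: modified quotas Red 6.146, Blue 5.094, Green 9.708, Gold 3.177, Silver 1.688, Violet 5.917, Amber 0.677.
Rounding down: Red 6, Blue 5, Green 9, Gold 3, Silver 1, Violet 5, Amber 0 (total 29).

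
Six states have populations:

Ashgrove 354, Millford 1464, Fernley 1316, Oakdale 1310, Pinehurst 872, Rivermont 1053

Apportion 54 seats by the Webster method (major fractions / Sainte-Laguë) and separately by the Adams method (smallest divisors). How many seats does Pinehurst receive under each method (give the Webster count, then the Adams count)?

7 and 8

Webster: Ashgrove 3, Millford 13, Fernley 11, Oakdale 11, Pinehurst 7, Rivermont 9.
Adams: Ashgrove 3, Millford 12, Fernley 11, Oakdale 11, Pinehurst 8, Rivermont 9.
Pinehurst gets 7 under Webster and 8 under Adams.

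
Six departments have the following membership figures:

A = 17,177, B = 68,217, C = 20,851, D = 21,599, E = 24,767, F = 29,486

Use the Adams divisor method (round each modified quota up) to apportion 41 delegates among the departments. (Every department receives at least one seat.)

Standard divisor 182097/41 ≈ 4441.39; standard quotas: A 3.867, B 15.359, C 4.695, D 4.863, E 5.576, F 6.639.
Rounding up gives 4, 16, 5, 5, 6, 7 = 43 seats, so the divisor must be adjusted.
With modified divisor 4890: modified quotas A 3.513, B 13.950, C 4.264, D 4.417, E 5.065, F 6.030.
Rounding up: A 4, B 14, C 5, D 5, E 6, F 7 (total 41).

A: 4, B: 14, C: 5, D: 5, E: 6, F: 7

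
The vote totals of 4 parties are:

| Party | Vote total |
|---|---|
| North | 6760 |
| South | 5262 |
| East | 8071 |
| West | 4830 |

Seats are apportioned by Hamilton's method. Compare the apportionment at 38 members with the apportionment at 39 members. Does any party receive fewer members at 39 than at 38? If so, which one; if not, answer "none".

At 38 seats: North 10, South 8, East 12, West 8.
At 39 seats: North 11, South 8, East 13, West 7.
West drops from 8 to 7.

West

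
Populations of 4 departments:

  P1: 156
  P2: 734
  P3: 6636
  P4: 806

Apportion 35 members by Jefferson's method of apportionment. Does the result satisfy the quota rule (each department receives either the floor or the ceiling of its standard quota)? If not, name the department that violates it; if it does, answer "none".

Standard quotas: P1 0.655, P2 3.083, P3 27.876, P4 3.386.
Jefferson allocation: P1 0, P2 3, P3 29, P4 3.
P3 has quota 27.876 (lower 27, upper 28) but receives 29 — outside the quota interval.

P3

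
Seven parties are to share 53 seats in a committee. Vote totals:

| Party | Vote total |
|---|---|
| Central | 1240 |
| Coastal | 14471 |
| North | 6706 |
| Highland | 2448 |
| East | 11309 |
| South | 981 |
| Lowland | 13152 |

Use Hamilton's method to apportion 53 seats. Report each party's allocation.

Central 1, Coastal 15, North 7, Highland 3, East 12, South 1, Lowland 14

Total 50307; standard divisor 50307/53 ≈ 949.189.
Standard quotas: Central 1.3064, Coastal 15.2457, North 7.0650, Highland 2.5790, East 11.9144, South 1.0335, Lowland 13.8560.
Lower quotas: Central 1, Coastal 15, North 7, Highland 2, East 11, South 1, Lowland 13 (sum 50, leaving 3 seats).
Remainders in descending order: East 0.9144, Lowland 0.8560, Highland 0.5790, Central 0.3064, Coastal 0.2457, North 0.0650, South 0.0335.
The surplus seats go to East, Lowland, Highland.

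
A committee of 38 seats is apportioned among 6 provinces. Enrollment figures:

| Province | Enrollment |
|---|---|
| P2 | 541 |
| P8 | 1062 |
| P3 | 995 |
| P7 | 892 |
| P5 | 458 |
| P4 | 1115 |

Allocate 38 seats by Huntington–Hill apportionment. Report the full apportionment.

With divisor 132.6: modified quotas P2 4.080, P8 8.009, P3 7.504, P7 6.727, P5 3.454, P4 8.409.
Geometric-mean thresholds: P2 √(4·5)=4.472, P8 √(8·9)=8.485, P3 √(7·8)=7.483, P7 √(6·7)=6.481, P5 √(3·4)=3.464, P4 √(8·9)=8.485.
Each quota rounded against its threshold gives P2 4, P8 8, P3 8, P7 7, P5 3, P4 8 (total 38).

P2 4, P8 8, P3 8, P7 7, P5 3, P4 8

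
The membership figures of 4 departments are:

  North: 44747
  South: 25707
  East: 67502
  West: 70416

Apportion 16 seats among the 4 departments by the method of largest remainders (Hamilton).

North=4, South=2, East=5, West=5

Total 208372; standard divisor 208372/16 ≈ 13023.25.
Standard quotas: North 3.4359, South 1.9739, East 5.1832, West 5.4069.
Lower quotas: North 3, South 1, East 5, West 5 (sum 14, leaving 2 seats).
Remainders in descending order: South 0.9739, North 0.4359, West 0.4069, East 0.1832.
The surplus seats go to South, North.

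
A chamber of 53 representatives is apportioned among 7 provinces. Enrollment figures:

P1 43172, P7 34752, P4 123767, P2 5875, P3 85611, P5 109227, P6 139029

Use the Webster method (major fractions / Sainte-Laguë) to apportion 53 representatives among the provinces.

P1=4, P7=3, P4=12, P2=1, P3=8, P5=11, P6=14

Standard divisor 541433/53 ≈ 10215.717; standard quotas: P1 4.226, P7 3.402, P4 12.115, P2 0.575, P3 8.380, P5 10.692, P6 13.609.
Rounding to the nearest integer gives P1 4, P7 3, P4 12, P2 1, P3 8, P5 11, P6 14 — total 53, matching the house size, so no adjustment is needed.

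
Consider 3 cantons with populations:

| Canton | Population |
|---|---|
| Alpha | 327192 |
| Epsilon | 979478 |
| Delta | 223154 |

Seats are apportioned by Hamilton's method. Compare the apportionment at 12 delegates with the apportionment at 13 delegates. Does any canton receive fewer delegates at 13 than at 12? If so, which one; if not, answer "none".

none

At 12 seats: Alpha 2, Epsilon 8, Delta 2.
At 13 seats: Alpha 3, Epsilon 8, Delta 2.
No canton's allocation decreased.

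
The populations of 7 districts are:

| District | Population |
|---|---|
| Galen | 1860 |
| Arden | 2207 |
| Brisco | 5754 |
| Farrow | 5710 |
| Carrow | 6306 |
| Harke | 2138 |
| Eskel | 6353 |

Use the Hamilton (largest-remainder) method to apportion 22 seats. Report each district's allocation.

Galen 1, Arden 2, Brisco 4, Farrow 4, Carrow 5, Harke 1, Eskel 5

The standard divisor is 30328/22 ≈ 1378.545.
Standard quotas: Galen 1.3492, Arden 1.6010, Brisco 4.1740, Farrow 4.1420, Carrow 4.5744, Harke 1.5509, Eskel 4.6085.
Lower quotas: Galen 1, Arden 1, Brisco 4, Farrow 4, Carrow 4, Harke 1, Eskel 4 (sum 19, leaving 3 seats).
Remainders in descending order: Eskel 0.6085, Arden 0.6010, Carrow 0.5744, Harke 0.5509, Galen 0.3492, Brisco 0.1740, Farrow 0.1420.
The surplus seats go to Eskel, Arden, Carrow.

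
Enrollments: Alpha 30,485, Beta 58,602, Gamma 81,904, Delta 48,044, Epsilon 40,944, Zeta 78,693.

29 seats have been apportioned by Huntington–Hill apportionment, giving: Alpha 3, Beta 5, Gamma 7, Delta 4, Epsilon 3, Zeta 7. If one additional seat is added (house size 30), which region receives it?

Priority for the next seat is population ÷ (√(s·(s+1))).
Priorities: Alpha 8800.261, Beta 10699.212, Gamma 10944.882, Delta 10742.965, Epsilon 11819.515, Zeta 10515.794.
Highest priority: Epsilon.

Epsilon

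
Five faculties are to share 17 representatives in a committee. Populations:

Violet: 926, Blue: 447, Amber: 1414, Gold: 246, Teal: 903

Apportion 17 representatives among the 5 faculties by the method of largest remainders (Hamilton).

Violet 4; Blue 2; Amber 6; Gold 1; Teal 4

Total 3936; standard divisor 3936/17 ≈ 231.529.
Standard quotas: Violet 3.999, Blue 1.931, Amber 6.107, Gold 1.062, Teal 3.900.
Lower quotas: Violet 3, Blue 1, Amber 6, Gold 1, Teal 3 (sum 14, leaving 3 seats).
Remainders in descending order: Violet 0.999, Blue 0.931, Teal 0.900, Amber 0.107, Gold 0.062.
Largest remainders: Violet, Blue, Teal receive the extra seats.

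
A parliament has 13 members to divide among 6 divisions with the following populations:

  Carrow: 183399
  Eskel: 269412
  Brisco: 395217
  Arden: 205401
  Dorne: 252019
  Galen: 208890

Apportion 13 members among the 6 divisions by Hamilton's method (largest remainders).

Carrow 2; Eskel 2; Brisco 3; Arden 2; Dorne 2; Galen 2

Total 1514338; standard divisor 1514338/13 ≈ 116487.538.
Standard quotas: Carrow 1.5744, Eskel 2.3128, Brisco 3.3928, Arden 1.7633, Dorne 2.1635, Galen 1.7932.
Lower quotas: Carrow 1, Eskel 2, Brisco 3, Arden 1, Dorne 2, Galen 1 (sum 10, leaving 3 seats).
Remainders in descending order: Galen 0.7932, Arden 0.7633, Carrow 0.5744, Brisco 0.3928, Eskel 0.3128, Dorne 0.1635.
The surplus seats go to Galen, Arden, Carrow.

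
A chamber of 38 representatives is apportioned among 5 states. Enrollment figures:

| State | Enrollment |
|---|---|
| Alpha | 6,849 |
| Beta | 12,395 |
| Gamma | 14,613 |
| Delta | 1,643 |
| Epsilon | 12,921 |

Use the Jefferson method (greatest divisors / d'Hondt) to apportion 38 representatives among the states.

Alpha=5, Beta=10, Gamma=12, Delta=1, Epsilon=10

Standard divisor 48421/38 ≈ 1274.237; standard quotas: Alpha 5.375, Beta 9.727, Gamma 11.468, Delta 1.289, Epsilon 10.140.
Rounding down gives 5, 9, 11, 1, 10 = 36 seats, so the divisor must be adjusted.
With modified divisor 1200: modified quotas Alpha 5.707, Beta 10.329, Gamma 12.178, Delta 1.369, Epsilon 10.768.
Rounding down: Alpha 5, Beta 10, Gamma 12, Delta 1, Epsilon 10 (total 38).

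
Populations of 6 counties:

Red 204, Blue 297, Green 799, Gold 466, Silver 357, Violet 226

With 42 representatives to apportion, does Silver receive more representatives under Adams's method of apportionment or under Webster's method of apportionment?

Adams: Red 4, Blue 5, Green 14, Gold 8, Silver 7, Violet 4.
Webster: Red 4, Blue 5, Green 15, Gold 8, Silver 6, Violet 4.
Silver gets 7 under Adams and 6 under Webster.

Adams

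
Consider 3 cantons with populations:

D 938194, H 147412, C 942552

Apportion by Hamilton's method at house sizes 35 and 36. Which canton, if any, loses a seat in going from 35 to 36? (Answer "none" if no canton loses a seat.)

H

At 35 seats: D 16, H 3, C 16.
At 36 seats: D 17, H 2, C 17.
H drops from 3 to 2.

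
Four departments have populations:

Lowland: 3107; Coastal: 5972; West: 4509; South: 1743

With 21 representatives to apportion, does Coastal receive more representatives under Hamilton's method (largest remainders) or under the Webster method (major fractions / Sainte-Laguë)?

Webster

Hamilton: Lowland 4, Coastal 8, West 6, South 3.
Webster: Lowland 4, Coastal 9, West 6, South 2.
Coastal gets 8 under Hamilton and 9 under Webster.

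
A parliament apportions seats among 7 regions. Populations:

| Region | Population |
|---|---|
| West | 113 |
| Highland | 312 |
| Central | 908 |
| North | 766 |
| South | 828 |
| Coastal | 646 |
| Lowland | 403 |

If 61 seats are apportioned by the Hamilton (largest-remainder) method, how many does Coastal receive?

Total 3976; standard divisor 3976/61 ≈ 65.18.
Standard quotas: West 1.734, Highland 4.787, Central 13.931, North 11.752, South 12.703, Coastal 9.911, Lowland 6.183.
Lower quotas: West 1, Highland 4, Central 13, North 11, South 12, Coastal 9, Lowland 6 (sum 56, leaving 5 seats).
Remainders in descending order: Central 0.931, Coastal 0.911, Highland 0.787, North 0.752, West 0.734, South 0.703, Lowland 0.183.
The surplus seats go to Central, Coastal, Highland, North, West.
Coastal receives 10.

10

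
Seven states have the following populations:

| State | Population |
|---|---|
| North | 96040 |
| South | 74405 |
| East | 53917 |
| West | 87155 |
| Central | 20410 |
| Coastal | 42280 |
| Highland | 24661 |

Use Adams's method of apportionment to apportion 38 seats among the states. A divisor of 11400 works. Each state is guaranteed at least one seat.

North=9, South=7, East=5, West=8, Central=2, Coastal=4, Highland=3

With modified divisor 11400: modified quotas North 8.425, South 6.527, East 4.730, West 7.645, Central 1.790, Coastal 3.709, Highland 2.163.
Rounding up: North 9, South 7, East 5, West 8, Central 2, Coastal 4, Highland 3 (total 38).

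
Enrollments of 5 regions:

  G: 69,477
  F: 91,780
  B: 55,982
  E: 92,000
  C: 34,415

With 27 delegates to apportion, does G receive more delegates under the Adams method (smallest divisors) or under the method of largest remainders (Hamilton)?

Hamilton

Adams: G 5, F 7, B 5, E 7, C 3.
Hamilton: G 6, F 7, B 4, E 7, C 3.
G gets 5 under Adams and 6 under Hamilton.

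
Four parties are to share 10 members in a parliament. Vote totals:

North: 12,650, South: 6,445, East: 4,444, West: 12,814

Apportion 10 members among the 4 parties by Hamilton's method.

North 3, South 2, East 1, West 4

Total 36353; standard divisor 36353/10 ≈ 3635.3.
Standard quotas: North 3.4798, South 1.7729, East 1.2225, West 3.5249.
Lower quotas: North 3, South 1, East 1, West 3 (sum 8, leaving 2 seats).
Remainders in descending order: South 0.7729, West 0.5249, North 0.4798, East 0.2225.
Largest remainders: South, West receive the extra seats.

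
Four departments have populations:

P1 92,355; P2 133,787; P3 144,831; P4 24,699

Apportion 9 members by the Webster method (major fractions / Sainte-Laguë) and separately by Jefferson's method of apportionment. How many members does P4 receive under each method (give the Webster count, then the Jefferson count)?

Webster: P1 2, P2 3, P3 3, P4 1.
Jefferson: P1 2, P2 3, P3 4, P4 0.
P4 gets 1 under Webster and 0 under Jefferson.

1 and 0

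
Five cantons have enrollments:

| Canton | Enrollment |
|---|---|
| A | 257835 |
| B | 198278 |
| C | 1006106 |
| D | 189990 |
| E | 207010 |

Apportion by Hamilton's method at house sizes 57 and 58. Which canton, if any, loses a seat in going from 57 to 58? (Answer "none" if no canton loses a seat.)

none

At 57 seats: A 8, B 6, C 31, D 6, E 6.
At 58 seats: A 8, B 6, C 31, D 6, E 7.
No canton's allocation decreased.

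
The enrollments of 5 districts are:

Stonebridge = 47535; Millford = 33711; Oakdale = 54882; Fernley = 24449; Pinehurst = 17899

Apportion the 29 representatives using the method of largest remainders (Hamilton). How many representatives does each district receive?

Stonebridge=8, Millford=5, Oakdale=9, Fernley=4, Pinehurst=3

Standard divisor: 178476 ÷ 29 ≈ 6154.345.
Standard quotas: Stonebridge 7.7238, Millford 5.4776, Oakdale 8.9176, Fernley 3.9726, Pinehurst 2.9084.
Lower quotas: Stonebridge 7, Millford 5, Oakdale 8, Fernley 3, Pinehurst 2 (sum 25, leaving 4 seats).
Remainders in descending order: Fernley 0.9726, Oakdale 0.9176, Pinehurst 0.9084, Stonebridge 0.7238, Millford 0.4776.
The surplus seats go to Fernley, Oakdale, Pinehurst, Stonebridge.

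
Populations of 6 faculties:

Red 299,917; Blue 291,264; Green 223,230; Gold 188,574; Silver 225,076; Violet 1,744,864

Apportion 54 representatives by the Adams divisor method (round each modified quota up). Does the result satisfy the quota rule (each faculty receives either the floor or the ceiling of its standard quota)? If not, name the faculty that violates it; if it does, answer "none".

Violet

Standard quotas: Red 5.448, Blue 5.290, Green 4.055, Gold 3.425, Silver 4.088, Violet 31.694.
Adams allocation: Red 6, Blue 6, Green 4, Gold 4, Silver 4, Violet 30.
Violet has quota 31.694 (lower 31, upper 32) but receives 30 — outside the quota interval.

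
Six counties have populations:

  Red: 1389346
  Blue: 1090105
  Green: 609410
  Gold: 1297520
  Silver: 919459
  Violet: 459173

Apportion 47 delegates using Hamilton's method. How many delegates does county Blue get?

Standard divisor: 5765013 ÷ 47 ≈ 122659.851.
Standard quotas: Red 11.3268, Blue 8.8872, Green 4.9683, Gold 10.5782, Silver 7.4960, Violet 3.7435.
Lower quotas: Red 11, Blue 8, Green 4, Gold 10, Silver 7, Violet 3 (sum 43, leaving 4 seats).
Remainders in descending order: Green 0.9683, Blue 0.8872, Violet 0.7435, Gold 0.5782, Silver 0.4960, Red 0.3268.
The surplus seats go to Green, Blue, Violet, Gold.
Blue receives 9.

9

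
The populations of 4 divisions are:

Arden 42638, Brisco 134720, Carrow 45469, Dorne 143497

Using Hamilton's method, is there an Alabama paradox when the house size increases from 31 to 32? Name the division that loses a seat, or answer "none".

none

At 31 seats: Arden 4, Brisco 11, Carrow 4, Dorne 12.
At 32 seats: Arden 4, Brisco 12, Carrow 4, Dorne 12.
No division's allocation decreased.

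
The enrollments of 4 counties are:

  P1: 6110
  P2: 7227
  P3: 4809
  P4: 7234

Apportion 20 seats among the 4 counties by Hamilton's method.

P1 5, P2 5, P3 4, P4 6

Standard divisor: 25380 ÷ 20 = 1269.
Standard quotas: P1 4.8148, P2 5.6950, P3 3.7896, P4 5.7006.
Lower quotas: P1 4, P2 5, P3 3, P4 5 (sum 17, leaving 3 seats).
Remainders in descending order: P1 0.8148, P3 0.7896, P4 0.7006, P2 0.6950.
The surplus seats go to P1, P3, P4.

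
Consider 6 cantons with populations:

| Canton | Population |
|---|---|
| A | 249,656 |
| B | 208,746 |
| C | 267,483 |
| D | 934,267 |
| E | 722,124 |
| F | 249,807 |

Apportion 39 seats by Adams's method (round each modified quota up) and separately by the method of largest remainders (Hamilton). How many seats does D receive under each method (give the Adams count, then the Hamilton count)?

Adams: A 4, B 3, C 4, D 13, E 11, F 4.
Hamilton: A 3, B 3, C 4, D 14, E 11, F 4.
D gets 13 under Adams and 14 under Hamilton.

13 and 14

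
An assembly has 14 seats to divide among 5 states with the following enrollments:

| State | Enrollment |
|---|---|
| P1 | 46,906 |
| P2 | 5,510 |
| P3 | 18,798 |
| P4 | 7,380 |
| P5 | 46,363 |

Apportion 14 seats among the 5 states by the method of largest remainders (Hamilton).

P1: 5, P2: 1, P3: 2, P4: 1, P5: 5

Total 124957; standard divisor 124957/14 ≈ 8925.5.
Standard quotas: P1 5.2553, P2 0.6173, P3 2.1061, P4 0.8268, P5 5.1944.
Lower quotas: P1 5, P2 0, P3 2, P4 0, P5 5 (sum 12, leaving 2 seats).
Remainders in descending order: P4 0.8268, P2 0.6173, P1 0.2553, P5 0.1944, P3 0.1061.
The surplus seats go to P4, P2.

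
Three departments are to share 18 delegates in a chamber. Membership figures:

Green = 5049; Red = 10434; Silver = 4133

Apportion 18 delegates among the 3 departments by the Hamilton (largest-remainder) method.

Green 5, Red 9, Silver 4

The standard divisor is 19616/18 ≈ 1089.778.
Standard quotas: Green 4.6331, Red 9.5744, Silver 3.7925.
Lower quotas: Green 4, Red 9, Silver 3 (sum 16, leaving 2 seats).
Remainders in descending order: Silver 0.7925, Green 0.6331, Red 0.5744.
The surplus seats go to Silver, Green.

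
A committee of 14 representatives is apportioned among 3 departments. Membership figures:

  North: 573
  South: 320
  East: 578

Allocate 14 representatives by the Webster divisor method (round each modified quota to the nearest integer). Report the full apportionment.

North 5, South 3, East 6

Standard divisor 1471/14 ≈ 105.071; standard quotas: North 5.453, South 3.046, East 5.501.
Rounding to the nearest integer gives North 5, South 3, East 6 — total 14, matching the house size, so no adjustment is needed.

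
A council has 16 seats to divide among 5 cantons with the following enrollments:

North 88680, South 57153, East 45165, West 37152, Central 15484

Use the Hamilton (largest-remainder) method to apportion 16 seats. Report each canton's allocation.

North=6; South=4; East=3; West=2; Central=1

Standard divisor: 243634 ÷ 16 ≈ 15227.125.
Standard quotas: North 5.8238, South 3.7534, East 2.9661, West 2.4399, Central 1.0169.
Lower quotas: North 5, South 3, East 2, West 2, Central 1 (sum 13, leaving 3 seats).
Remainders in descending order: East 0.9661, North 0.8238, South 0.7534, West 0.4399, Central 0.0169.
Largest remainders: East, North, South receive the extra seats.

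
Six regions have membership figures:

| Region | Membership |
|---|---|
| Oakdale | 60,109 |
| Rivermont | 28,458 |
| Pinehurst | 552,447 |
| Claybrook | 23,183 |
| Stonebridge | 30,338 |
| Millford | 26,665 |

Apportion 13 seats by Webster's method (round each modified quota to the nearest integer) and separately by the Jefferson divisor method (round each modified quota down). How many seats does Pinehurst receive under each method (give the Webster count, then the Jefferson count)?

10 and 12

Webster: Oakdale 1, Rivermont 1, Pinehurst 10, Claybrook 0, Stonebridge 1, Millford 0.
Jefferson: Oakdale 1, Rivermont 0, Pinehurst 12, Claybrook 0, Stonebridge 0, Millford 0.
Pinehurst gets 10 under Webster and 12 under Jefferson.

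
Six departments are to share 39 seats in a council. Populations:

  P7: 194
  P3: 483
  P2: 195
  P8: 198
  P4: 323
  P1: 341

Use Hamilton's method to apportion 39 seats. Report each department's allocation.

P7 4; P3 11; P2 4; P8 5; P4 7; P1 8

Total 1734; standard divisor 1734/39 ≈ 44.462.
Standard quotas: P7 4.363, P3 10.863, P2 4.386, P8 4.453, P4 7.265, P1 7.670.
Lower quotas: P7 4, P3 10, P2 4, P8 4, P4 7, P1 7 (sum 36, leaving 3 seats).
Remainders in descending order: P3 0.863, P1 0.670, P8 0.453, P2 0.386, P7 0.363, P4 0.265.
Largest remainders: P3, P1, P8 receive the extra seats.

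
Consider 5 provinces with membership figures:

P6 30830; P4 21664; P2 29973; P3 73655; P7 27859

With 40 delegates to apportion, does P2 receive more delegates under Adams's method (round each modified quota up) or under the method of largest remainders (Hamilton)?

Adams

Adams: P6 7, P4 5, P2 7, P3 15, P7 6.
Hamilton: P6 7, P4 5, P2 6, P3 16, P7 6.
P2 gets 7 under Adams and 6 under Hamilton.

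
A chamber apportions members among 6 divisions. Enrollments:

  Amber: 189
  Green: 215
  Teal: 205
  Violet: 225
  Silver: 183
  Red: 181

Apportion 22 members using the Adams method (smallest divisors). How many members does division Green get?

4

Standard divisor 1198/22 ≈ 54.455; standard quotas: Amber 3.471, Green 3.948, Teal 3.765, Violet 4.132, Silver 3.361, Red 3.324.
Rounding up gives 4, 4, 4, 5, 4, 4 = 25 seats, so the divisor must be adjusted.
With modified divisor 62: modified quotas Amber 3.048, Green 3.468, Teal 3.306, Violet 3.629, Silver 2.952, Red 2.919.
Rounding up: Amber 4, Green 4, Teal 4, Violet 4, Silver 3, Red 3 (total 22).
Green receives 4.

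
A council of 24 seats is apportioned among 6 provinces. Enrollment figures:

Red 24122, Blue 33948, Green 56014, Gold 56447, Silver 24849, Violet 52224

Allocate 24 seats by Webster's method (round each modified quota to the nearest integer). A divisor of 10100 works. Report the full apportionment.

With modified divisor 10100: modified quotas Red 2.388, Blue 3.361, Green 5.546, Gold 5.589, Silver 2.460, Violet 5.171.
Rounding to the nearest integer: Red 2, Blue 3, Green 6, Gold 6, Silver 2, Violet 5 (total 24).

Red 2, Blue 3, Green 6, Gold 6, Silver 2, Violet 5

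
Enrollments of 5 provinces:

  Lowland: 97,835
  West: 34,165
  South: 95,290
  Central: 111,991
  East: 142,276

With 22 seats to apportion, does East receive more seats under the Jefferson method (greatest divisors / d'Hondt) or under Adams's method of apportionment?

Jefferson: Lowland 5, West 1, South 4, Central 5, East 7.
Adams: Lowland 5, West 2, South 4, Central 5, East 6.
East gets 7 under Jefferson and 6 under Adams.

Jefferson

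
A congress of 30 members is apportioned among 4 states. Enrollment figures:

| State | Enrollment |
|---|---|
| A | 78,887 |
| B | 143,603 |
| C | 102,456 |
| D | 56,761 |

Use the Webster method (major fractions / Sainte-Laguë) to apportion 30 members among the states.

Standard divisor 381707/30 ≈ 12723.567; standard quotas: A 6.200, B 11.286, C 8.052, D 4.461.
Rounding to the nearest integer gives 6, 11, 8, 4 = 29 seats, so the divisor must be adjusted.
With modified divisor 12550: modified quotas A 6.286, B 11.442, C 8.164, D 4.523.
Rounding to the nearest integer: A 6, B 11, C 8, D 5 (total 30).

A 6; B 11; C 8; D 5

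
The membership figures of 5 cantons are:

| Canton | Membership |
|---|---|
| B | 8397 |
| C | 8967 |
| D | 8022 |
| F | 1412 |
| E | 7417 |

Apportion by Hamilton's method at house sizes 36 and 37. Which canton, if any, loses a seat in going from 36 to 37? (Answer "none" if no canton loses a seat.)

F

At 36 seats: B 9, C 9, D 8, F 2, E 8.
At 37 seats: B 9, C 10, D 9, F 1, E 8.
F drops from 2 to 1.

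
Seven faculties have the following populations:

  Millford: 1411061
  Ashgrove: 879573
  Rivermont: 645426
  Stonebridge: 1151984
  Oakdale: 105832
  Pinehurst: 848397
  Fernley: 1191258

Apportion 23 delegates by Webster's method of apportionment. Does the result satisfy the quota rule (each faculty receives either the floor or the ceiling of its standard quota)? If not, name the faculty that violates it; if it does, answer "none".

none

Standard quotas: Millford 5.206, Ashgrove 3.245, Rivermont 2.381, Stonebridge 4.251, Oakdale 0.390, Pinehurst 3.130, Fernley 4.395.
Webster allocation: Millford 5, Ashgrove 3, Rivermont 3, Stonebridge 4, Oakdale 0, Pinehurst 3, Fernley 5.
Every allocation lies between the lower and upper quota.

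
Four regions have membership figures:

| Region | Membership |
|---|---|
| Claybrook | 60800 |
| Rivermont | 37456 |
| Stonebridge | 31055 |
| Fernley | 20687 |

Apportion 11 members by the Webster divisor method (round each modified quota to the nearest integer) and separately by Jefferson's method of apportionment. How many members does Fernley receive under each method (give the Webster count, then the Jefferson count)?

2 and 1

Webster: Claybrook 4, Rivermont 3, Stonebridge 2, Fernley 2.
Jefferson: Claybrook 5, Rivermont 3, Stonebridge 2, Fernley 1.
Fernley gets 2 under Webster and 1 under Jefferson.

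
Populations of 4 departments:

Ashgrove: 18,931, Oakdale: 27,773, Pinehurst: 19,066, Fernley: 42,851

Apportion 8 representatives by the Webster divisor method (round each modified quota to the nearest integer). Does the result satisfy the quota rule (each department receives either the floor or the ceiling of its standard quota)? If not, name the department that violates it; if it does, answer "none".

none

Standard quotas: Ashgrove 1.394, Oakdale 2.045, Pinehurst 1.404, Fernley 3.156.
Webster allocation: Ashgrove 1, Oakdale 2, Pinehurst 2, Fernley 3.
Every allocation lies between the lower and upper quota.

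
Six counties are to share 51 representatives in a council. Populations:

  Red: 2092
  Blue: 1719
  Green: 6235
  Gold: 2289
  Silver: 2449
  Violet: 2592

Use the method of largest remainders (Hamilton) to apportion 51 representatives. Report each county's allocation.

Standard divisor: 17376 ÷ 51 ≈ 340.706.
Standard quotas: Red 6.1402, Blue 5.0454, Green 18.3002, Gold 6.7184, Silver 7.1880, Violet 7.6077.
Lower quotas: Red 6, Blue 5, Green 18, Gold 6, Silver 7, Violet 7 (sum 49, leaving 2 seats).
Remainders in descending order: Gold 0.7184, Violet 0.6077, Green 0.3002, Silver 0.1880, Red 0.1402, Blue 0.0454.
The surplus seats go to Gold, Violet.

Red=6; Blue=5; Green=18; Gold=7; Silver=7; Violet=8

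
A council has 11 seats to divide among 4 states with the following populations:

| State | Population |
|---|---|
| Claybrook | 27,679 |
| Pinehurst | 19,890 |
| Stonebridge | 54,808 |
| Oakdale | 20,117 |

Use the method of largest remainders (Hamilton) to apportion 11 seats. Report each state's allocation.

Standard divisor: 122494 ÷ 11 ≈ 11135.818.
Standard quotas: Claybrook 2.4856, Pinehurst 1.7861, Stonebridge 4.9218, Oakdale 1.8065.
Lower quotas: Claybrook 2, Pinehurst 1, Stonebridge 4, Oakdale 1 (sum 8, leaving 3 seats).
Remainders in descending order: Stonebridge 0.9218, Oakdale 0.8065, Pinehurst 0.7861, Claybrook 0.4856.
Largest remainders: Stonebridge, Oakdale, Pinehurst receive the extra seats.

Claybrook 2, Pinehurst 2, Stonebridge 5, Oakdale 2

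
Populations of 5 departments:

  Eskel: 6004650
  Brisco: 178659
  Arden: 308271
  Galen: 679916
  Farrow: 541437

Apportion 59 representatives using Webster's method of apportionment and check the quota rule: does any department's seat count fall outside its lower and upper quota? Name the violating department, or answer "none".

Eskel

Standard quotas: Eskel 45.933, Brisco 1.367, Arden 2.358, Galen 5.201, Farrow 4.142.
Webster allocation: Eskel 47, Brisco 1, Arden 2, Galen 5, Farrow 4.
Eskel has quota 45.933 (lower 45, upper 46) but receives 47 — outside the quota interval.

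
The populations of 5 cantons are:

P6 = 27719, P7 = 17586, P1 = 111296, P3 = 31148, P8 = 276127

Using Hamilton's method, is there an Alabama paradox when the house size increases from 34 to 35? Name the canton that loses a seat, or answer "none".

At 34 seats: P6 2, P7 2, P1 8, P3 2, P8 20.
At 35 seats: P6 2, P7 1, P1 9, P3 2, P8 21.
P7 drops from 2 to 1.

P7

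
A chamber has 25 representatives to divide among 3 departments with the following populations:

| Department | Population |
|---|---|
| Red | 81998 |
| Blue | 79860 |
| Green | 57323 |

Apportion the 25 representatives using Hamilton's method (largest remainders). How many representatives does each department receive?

Red 9; Blue 9; Green 7

Standard divisor: 219181 ÷ 25 ≈ 8767.24.
Standard quotas: Red 9.3528, Blue 9.1089, Green 6.5383.
Lower quotas: Red 9, Blue 9, Green 6 (sum 24, leaving 1 seat).
Remainders in descending order: Green 0.5383, Red 0.3528, Blue 0.1089.
The surplus seat goes to Green.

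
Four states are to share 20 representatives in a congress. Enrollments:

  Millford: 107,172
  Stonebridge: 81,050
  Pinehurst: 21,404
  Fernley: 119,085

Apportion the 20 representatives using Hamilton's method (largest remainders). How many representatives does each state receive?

The standard divisor is 328711/20 ≈ 16435.55.
Standard quotas: Millford 6.5207, Stonebridge 4.9314, Pinehurst 1.3023, Fernley 7.2456.
Lower quotas: Millford 6, Stonebridge 4, Pinehurst 1, Fernley 7 (sum 18, leaving 2 seats).
Remainders in descending order: Stonebridge 0.9314, Millford 0.5207, Pinehurst 0.3023, Fernley 0.2456.
Largest remainders: Stonebridge, Millford receive the extra seats.

Millford: 7; Stonebridge: 5; Pinehurst: 1; Fernley: 7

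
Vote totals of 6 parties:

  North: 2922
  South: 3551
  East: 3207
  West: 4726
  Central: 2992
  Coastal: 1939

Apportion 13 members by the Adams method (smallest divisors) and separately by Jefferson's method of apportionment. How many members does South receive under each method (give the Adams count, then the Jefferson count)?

Adams: North 2, South 2, East 2, West 3, Central 2, Coastal 2.
Jefferson: North 2, South 3, East 2, West 3, Central 2, Coastal 1.
South gets 2 under Adams and 3 under Jefferson.

2 and 3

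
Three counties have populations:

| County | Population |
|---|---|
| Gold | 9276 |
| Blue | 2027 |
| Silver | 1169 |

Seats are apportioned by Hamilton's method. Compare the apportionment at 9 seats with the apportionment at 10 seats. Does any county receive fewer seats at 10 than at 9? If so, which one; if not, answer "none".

At 9 seats: Gold 7, Blue 1, Silver 1.
At 10 seats: Gold 7, Blue 2, Silver 1.
No county's allocation decreased.

none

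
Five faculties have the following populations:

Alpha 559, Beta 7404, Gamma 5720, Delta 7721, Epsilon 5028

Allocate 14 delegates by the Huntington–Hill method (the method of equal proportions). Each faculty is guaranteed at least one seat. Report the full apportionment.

With divisor 2095: modified quotas Alpha 0.267, Beta 3.534, Gamma 2.730, Delta 3.685, Epsilon 2.400.
Geometric-mean thresholds: Alpha (min 1), Beta √(3·4)=3.464, Gamma √(2·3)=2.449, Delta √(3·4)=3.464, Epsilon √(2·3)=2.449.
Each quota rounded against its threshold gives Alpha 1, Beta 4, Gamma 3, Delta 4, Epsilon 2 (total 14).

Alpha: 1; Beta: 4; Gamma: 3; Delta: 4; Epsilon: 2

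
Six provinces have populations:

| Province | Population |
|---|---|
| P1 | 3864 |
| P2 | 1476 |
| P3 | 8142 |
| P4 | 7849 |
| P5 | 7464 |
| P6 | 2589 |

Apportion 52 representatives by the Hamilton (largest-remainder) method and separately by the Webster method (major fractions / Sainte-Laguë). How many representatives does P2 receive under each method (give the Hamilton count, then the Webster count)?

Hamilton: P1 6, P2 3, P3 14, P4 13, P5 12, P6 4.
Webster: P1 6, P2 2, P3 14, P4 13, P5 13, P6 4.
P2 gets 3 under Hamilton and 2 under Webster.

3 and 2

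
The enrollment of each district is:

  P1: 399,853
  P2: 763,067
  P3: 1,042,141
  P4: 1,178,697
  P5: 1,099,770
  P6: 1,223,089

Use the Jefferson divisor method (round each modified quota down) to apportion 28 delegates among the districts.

P1 2, P2 4, P3 5, P4 6, P5 5, P6 6

Standard divisor 5706617/28 ≈ 203807.75; standard quotas: P1 1.962, P2 3.744, P3 5.113, P4 5.783, P5 5.396, P6 6.001.
Rounding down gives 1, 3, 5, 5, 5, 6 = 25 seats, so the divisor must be adjusted.
With modified divisor 187000: modified quotas P1 2.138, P2 4.081, P3 5.573, P4 6.303, P5 5.881, P6 6.541.
Rounding down: P1 2, P2 4, P3 5, P4 6, P5 5, P6 6 (total 28).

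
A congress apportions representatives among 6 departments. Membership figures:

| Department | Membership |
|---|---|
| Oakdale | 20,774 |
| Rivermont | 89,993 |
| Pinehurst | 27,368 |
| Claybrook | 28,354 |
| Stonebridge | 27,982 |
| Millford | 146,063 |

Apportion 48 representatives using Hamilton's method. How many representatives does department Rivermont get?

13

Standard divisor: 340534 ÷ 48 ≈ 7094.458.
Standard quotas: Oakdale 2.9282, Rivermont 12.6850, Pinehurst 3.8577, Claybrook 3.9966, Stonebridge 3.9442, Millford 20.5883.
Lower quotas: Oakdale 2, Rivermont 12, Pinehurst 3, Claybrook 3, Stonebridge 3, Millford 20 (sum 43, leaving 5 seats).
Remainders in descending order: Claybrook 0.9966, Stonebridge 0.9442, Oakdale 0.9282, Pinehurst 0.8577, Rivermont 0.6850, Millford 0.5883.
The surplus seats go to Claybrook, Stonebridge, Oakdale, Pinehurst, Rivermont.
Rivermont receives 13.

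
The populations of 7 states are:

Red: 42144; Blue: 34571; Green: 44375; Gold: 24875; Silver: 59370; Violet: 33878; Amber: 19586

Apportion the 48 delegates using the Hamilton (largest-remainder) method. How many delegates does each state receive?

Red=8, Blue=6, Green=8, Gold=5, Silver=11, Violet=6, Amber=4

Total 258799; standard divisor 258799/48 ≈ 5391.646.
Standard quotas: Red 7.8165, Blue 6.4120, Green 8.2303, Gold 4.6136, Silver 11.0115, Violet 6.2834, Amber 3.6327.
Lower quotas: Red 7, Blue 6, Green 8, Gold 4, Silver 11, Violet 6, Amber 3 (sum 45, leaving 3 seats).
Remainders in descending order: Red 0.8165, Amber 0.6327, Gold 0.6136, Blue 0.4120, Violet 0.2834, Green 0.2303, Silver 0.0115.
Largest remainders: Red, Amber, Gold receive the extra seats.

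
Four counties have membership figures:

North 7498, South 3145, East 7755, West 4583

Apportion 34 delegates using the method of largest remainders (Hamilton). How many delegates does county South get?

5

The standard divisor is 22981/34 ≈ 675.912.
Standard quotas: North 11.0932, South 4.6530, East 11.4734, West 6.7805.
Lower quotas: North 11, South 4, East 11, West 6 (sum 32, leaving 2 seats).
Remainders in descending order: West 0.7805, South 0.6530, East 0.4734, North 0.0932.
Largest remainders: West, South receive the extra seats.
South receives 5.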